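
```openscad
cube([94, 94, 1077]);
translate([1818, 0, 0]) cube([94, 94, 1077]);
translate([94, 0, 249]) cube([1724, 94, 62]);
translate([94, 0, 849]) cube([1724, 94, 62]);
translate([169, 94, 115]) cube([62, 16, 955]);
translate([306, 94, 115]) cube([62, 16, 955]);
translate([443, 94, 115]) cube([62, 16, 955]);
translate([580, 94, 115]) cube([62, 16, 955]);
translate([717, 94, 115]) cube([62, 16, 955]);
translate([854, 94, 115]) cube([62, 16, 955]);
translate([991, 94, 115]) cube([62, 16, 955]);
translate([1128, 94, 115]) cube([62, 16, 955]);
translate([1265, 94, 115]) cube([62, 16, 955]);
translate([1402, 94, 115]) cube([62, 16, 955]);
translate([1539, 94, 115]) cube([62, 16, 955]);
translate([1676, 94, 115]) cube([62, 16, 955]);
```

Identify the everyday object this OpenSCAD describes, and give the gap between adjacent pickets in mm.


A fence section. The picket gap is 75 mm.

Two posts, two rails, 12 pickets — a fence section. Span 1724 mm holds 12 pickets of 62 mm with 13 equal gaps: ⌊(1724 − 12·62) / 13⌋ = 75 mm.


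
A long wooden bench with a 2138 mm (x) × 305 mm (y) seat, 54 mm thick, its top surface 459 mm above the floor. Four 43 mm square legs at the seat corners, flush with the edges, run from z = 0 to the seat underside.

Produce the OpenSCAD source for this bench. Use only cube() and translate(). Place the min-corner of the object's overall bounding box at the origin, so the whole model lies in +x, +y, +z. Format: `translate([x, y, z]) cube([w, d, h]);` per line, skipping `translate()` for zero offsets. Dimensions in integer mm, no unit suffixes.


translate([0, 0, 405]) cube([2138, 305, 54]);
cube([43, 43, 405]);
translate([0, 262, 0]) cube([43, 43, 405]);
translate([2095, 0, 0]) cube([43, 43, 405]);
translate([2095, 262, 0]) cube([43, 43, 405]);


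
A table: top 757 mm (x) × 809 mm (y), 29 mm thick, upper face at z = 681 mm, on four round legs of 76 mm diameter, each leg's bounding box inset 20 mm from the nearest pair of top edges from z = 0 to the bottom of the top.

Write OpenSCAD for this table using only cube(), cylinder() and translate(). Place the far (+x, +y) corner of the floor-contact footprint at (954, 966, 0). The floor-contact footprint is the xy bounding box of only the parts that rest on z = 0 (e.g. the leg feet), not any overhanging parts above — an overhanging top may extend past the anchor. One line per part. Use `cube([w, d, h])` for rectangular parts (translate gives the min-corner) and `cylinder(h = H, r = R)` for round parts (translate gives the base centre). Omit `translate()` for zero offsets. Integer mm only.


// leg_h = 681 - 29 = 652
translate([217, 177, 652]) cube([757, 809, 29]);
translate([275, 235, 0]) cylinder(h = 652, r = 38);
translate([916, 235, 0]) cylinder(h = 652, r = 38);
translate([275, 928, 0]) cylinder(h = 652, r = 38);
translate([916, 928, 0]) cylinder(h = 652, r = 38);


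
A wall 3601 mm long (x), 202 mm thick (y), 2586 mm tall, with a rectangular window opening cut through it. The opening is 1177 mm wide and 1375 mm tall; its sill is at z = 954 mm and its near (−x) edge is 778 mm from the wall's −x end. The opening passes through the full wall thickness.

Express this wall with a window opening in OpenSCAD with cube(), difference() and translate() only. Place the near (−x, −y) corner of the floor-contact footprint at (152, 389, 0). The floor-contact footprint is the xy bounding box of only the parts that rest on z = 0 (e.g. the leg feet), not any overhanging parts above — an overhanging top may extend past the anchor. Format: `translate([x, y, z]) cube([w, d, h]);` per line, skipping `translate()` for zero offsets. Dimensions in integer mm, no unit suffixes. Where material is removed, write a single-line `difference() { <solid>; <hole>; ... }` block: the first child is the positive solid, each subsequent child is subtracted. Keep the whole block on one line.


difference() { translate([152, 389, 0]) cube([3601, 202, 2586]); translate([930, 389, 954]) cube([1177, 202, 1375]); }


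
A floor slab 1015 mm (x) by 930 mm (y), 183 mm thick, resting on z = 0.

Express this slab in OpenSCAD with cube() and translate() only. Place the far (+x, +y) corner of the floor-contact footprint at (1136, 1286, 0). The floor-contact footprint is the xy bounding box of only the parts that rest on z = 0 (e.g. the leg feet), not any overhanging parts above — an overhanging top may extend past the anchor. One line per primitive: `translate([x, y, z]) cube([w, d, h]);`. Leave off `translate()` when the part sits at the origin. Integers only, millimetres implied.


translate([121, 356, 0]) cube([1015, 930, 183]);


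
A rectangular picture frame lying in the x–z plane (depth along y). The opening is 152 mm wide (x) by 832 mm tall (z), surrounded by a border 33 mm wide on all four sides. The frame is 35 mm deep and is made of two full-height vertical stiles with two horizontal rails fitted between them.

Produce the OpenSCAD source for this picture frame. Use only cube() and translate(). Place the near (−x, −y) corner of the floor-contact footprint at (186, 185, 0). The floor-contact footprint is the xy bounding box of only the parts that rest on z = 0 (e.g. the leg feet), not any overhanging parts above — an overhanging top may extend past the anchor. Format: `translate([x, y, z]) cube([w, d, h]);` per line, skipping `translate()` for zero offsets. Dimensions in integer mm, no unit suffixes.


translate([186, 185, 0]) cube([33, 35, 898]);
translate([371, 185, 0]) cube([33, 35, 898]);
translate([219, 185, 0]) cube([152, 35, 33]);
translate([219, 185, 865]) cube([152, 35, 33]);


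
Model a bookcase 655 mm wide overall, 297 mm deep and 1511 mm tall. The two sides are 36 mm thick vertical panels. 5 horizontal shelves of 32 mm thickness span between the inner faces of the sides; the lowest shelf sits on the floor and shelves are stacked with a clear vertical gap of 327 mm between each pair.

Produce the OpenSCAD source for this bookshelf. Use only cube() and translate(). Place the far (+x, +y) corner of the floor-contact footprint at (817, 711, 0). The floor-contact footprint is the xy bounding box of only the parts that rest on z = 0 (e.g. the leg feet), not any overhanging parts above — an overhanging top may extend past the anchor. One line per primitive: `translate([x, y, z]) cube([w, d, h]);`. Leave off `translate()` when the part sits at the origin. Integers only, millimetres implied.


translate([162, 414, 0]) cube([36, 297, 1511]);
translate([781, 414, 0]) cube([36, 297, 1511]);
translate([198, 414, 0]) cube([583, 297, 32]);
translate([198, 414, 359]) cube([583, 297, 32]);
translate([198, 414, 718]) cube([583, 297, 32]);
translate([198, 414, 1077]) cube([583, 297, 32]);
translate([198, 414, 1436]) cube([583, 297, 32]);


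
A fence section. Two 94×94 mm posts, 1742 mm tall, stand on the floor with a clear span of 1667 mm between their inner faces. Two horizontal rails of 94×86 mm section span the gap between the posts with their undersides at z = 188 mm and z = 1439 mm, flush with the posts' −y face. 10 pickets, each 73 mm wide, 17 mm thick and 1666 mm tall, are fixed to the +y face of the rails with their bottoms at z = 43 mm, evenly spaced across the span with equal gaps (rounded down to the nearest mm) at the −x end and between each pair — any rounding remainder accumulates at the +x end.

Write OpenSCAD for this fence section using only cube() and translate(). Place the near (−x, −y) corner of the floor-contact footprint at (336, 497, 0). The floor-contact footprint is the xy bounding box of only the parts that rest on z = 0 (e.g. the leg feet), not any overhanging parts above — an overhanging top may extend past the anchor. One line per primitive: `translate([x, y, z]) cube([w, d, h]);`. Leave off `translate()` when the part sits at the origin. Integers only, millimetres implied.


translate([336, 497, 0]) cube([94, 94, 1742]);
translate([2097, 497, 0]) cube([94, 94, 1742]);
translate([430, 497, 188]) cube([1667, 94, 86]);
translate([430, 497, 1439]) cube([1667, 94, 86]);
translate([515, 591, 43]) cube([73, 17, 1666]);
translate([673, 591, 43]) cube([73, 17, 1666]);
translate([831, 591, 43]) cube([73, 17, 1666]);
translate([989, 591, 43]) cube([73, 17, 1666]);
translate([1147, 591, 43]) cube([73, 17, 1666]);
translate([1305, 591, 43]) cube([73, 17, 1666]);
translate([1463, 591, 43]) cube([73, 17, 1666]);
translate([1621, 591, 43]) cube([73, 17, 1666]);
translate([1779, 591, 43]) cube([73, 17, 1666]);
translate([1937, 591, 43]) cube([73, 17, 1666]);


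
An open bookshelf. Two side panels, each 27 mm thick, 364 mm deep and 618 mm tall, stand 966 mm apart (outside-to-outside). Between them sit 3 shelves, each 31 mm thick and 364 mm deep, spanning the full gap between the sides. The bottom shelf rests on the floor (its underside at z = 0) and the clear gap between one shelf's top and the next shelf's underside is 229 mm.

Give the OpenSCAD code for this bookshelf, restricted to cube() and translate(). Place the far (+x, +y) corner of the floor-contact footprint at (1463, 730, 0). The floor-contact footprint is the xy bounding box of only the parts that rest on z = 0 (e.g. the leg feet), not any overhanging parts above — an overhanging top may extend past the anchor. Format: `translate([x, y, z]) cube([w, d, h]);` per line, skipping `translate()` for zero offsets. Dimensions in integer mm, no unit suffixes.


translate([497, 366, 0]) cube([27, 364, 618]);
translate([1436, 366, 0]) cube([27, 364, 618]);
translate([524, 366, 0]) cube([912, 364, 31]);
translate([524, 366, 260]) cube([912, 364, 31]);
translate([524, 366, 520]) cube([912, 364, 31]);


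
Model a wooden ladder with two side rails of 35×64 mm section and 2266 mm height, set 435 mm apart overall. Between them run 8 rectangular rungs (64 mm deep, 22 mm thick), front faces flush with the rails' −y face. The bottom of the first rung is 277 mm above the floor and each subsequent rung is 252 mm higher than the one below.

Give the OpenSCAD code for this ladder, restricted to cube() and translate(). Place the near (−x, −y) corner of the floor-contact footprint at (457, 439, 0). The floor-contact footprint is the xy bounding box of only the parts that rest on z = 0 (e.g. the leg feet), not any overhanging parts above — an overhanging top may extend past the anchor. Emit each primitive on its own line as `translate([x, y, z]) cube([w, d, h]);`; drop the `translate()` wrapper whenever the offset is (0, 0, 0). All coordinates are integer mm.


// rung span = 435 - 2*35 = 365
// rung[k] z = 277 + k*252
translate([457, 439, 0]) cube([35, 64, 2266]);
translate([857, 439, 0]) cube([35, 64, 2266]);
translate([492, 439, 277]) cube([365, 64, 22]);
translate([492, 439, 529]) cube([365, 64, 22]);
translate([492, 439, 781]) cube([365, 64, 22]);
translate([492, 439, 1033]) cube([365, 64, 22]);
translate([492, 439, 1285]) cube([365, 64, 22]);
translate([492, 439, 1537]) cube([365, 64, 22]);
translate([492, 439, 1789]) cube([365, 64, 22]);
translate([492, 439, 2041]) cube([365, 64, 22]);


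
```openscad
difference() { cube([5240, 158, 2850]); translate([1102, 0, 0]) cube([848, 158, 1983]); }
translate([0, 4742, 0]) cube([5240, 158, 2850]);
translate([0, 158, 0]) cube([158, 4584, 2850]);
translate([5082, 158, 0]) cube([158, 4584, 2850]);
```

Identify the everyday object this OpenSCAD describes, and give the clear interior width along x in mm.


A single room. The interior width is 4924 mm.

Four walls enclosing a rectangle with a door in the front wall — a room. Outside width 5240 minus two 158 mm walls gives 4924 mm.


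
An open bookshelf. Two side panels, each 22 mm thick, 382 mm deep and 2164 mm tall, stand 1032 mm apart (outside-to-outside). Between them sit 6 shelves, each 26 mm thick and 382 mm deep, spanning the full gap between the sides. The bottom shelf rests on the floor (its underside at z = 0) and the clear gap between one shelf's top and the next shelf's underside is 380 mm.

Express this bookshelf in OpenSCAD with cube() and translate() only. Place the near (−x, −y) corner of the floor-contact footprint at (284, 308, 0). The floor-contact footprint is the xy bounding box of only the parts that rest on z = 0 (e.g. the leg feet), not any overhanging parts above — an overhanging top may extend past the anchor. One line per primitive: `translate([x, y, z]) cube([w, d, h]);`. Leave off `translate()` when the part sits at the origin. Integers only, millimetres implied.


translate([284, 308, 0]) cube([22, 382, 2164]);
translate([1294, 308, 0]) cube([22, 382, 2164]);
translate([306, 308, 0]) cube([988, 382, 26]);
translate([306, 308, 406]) cube([988, 382, 26]);
translate([306, 308, 812]) cube([988, 382, 26]);
translate([306, 308, 1218]) cube([988, 382, 26]);
translate([306, 308, 1624]) cube([988, 382, 26]);
translate([306, 308, 2030]) cube([988, 382, 26]);


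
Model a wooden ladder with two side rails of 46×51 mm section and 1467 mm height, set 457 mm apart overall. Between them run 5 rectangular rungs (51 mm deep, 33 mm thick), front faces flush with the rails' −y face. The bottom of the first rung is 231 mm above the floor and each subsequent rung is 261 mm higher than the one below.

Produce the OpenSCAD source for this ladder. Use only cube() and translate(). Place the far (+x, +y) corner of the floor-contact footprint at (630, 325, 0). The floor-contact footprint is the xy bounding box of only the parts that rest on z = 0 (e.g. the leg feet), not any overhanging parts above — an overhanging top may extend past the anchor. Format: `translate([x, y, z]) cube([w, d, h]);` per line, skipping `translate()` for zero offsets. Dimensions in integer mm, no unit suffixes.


translate([173, 274, 0]) cube([46, 51, 1467]);
translate([584, 274, 0]) cube([46, 51, 1467]);
translate([219, 274, 231]) cube([365, 51, 33]);
translate([219, 274, 492]) cube([365, 51, 33]);
translate([219, 274, 753]) cube([365, 51, 33]);
translate([219, 274, 1014]) cube([365, 51, 33]);
translate([219, 274, 1275]) cube([365, 51, 33]);


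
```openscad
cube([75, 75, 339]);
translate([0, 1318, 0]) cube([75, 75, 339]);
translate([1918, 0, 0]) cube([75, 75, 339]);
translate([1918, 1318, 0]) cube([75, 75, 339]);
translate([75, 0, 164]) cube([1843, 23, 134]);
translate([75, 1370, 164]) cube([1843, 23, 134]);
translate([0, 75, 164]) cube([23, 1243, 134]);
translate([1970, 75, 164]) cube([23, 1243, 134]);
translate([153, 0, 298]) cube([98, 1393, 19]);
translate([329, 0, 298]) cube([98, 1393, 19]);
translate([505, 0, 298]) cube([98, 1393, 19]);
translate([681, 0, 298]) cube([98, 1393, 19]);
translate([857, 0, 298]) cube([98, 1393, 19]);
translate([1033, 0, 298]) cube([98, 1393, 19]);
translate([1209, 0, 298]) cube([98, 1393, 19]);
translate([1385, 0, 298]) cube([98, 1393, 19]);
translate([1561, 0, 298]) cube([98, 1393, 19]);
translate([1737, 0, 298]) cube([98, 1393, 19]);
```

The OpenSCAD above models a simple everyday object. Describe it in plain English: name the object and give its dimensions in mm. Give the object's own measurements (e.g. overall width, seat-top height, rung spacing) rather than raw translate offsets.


A bed frame 1993 mm long (x) by 1393 mm wide (y). Four 75×75 mm corner posts, 339 mm tall, at the corners of the footprint. Four rails of 23 mm thickness and 134 mm height run between adjacent posts with their undersides at z = 164 mm, their outer faces flush with the outside of the frame (the two x-running rails run between the posts' inner faces; the two y-running rails run between the posts' inner faces). 10 slats, each 98 mm wide (x) and 19 mm thick, lie across the top of the two x-running rails, running the full 1393 mm width of the frame in y; along x they sit between the end posts with a 78 mm gap after the −x posts and between neighbouring slats, leaving 83 mm before the +x posts.


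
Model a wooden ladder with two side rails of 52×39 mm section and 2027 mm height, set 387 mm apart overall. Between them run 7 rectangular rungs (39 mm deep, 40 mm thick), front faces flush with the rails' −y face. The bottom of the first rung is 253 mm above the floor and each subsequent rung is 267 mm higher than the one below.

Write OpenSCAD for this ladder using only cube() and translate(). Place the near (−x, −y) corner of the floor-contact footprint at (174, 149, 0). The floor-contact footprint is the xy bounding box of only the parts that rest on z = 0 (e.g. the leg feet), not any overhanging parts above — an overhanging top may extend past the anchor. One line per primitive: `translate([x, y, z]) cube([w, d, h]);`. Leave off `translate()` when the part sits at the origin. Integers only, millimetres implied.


translate([174, 149, 0]) cube([52, 39, 2027]);
translate([509, 149, 0]) cube([52, 39, 2027]);
translate([226, 149, 253]) cube([283, 39, 40]);
translate([226, 149, 520]) cube([283, 39, 40]);
translate([226, 149, 787]) cube([283, 39, 40]);
translate([226, 149, 1054]) cube([283, 39, 40]);
translate([226, 149, 1321]) cube([283, 39, 40]);
translate([226, 149, 1588]) cube([283, 39, 40]);
translate([226, 149, 1855]) cube([283, 39, 40]);


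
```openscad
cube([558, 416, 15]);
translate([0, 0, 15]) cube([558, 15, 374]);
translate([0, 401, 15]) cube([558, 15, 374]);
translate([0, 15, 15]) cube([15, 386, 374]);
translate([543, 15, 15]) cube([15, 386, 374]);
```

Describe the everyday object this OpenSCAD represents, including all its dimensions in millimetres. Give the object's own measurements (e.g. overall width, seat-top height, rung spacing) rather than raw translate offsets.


An open-topped rectangular box: outside dimensions 558×416×389 mm, with a uniform wall and base thickness of 15 mm. The base is a full 558×416 slab on the floor; four walls sit on top of the base. The front and back walls (the −y and +y sides) span the full width; the two side walls fit between them.


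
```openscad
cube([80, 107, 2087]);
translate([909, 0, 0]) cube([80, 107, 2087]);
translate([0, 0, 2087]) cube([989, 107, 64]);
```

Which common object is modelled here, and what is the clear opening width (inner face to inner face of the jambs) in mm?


A door frame. The clear opening width is 829 mm.

Two 2087 mm tall posts with a header on top — a door frame. The left jamb is 80 mm wide at x = 0; the right jamb starts at x = 909. The clear opening is 909 − 80 = 829 mm.


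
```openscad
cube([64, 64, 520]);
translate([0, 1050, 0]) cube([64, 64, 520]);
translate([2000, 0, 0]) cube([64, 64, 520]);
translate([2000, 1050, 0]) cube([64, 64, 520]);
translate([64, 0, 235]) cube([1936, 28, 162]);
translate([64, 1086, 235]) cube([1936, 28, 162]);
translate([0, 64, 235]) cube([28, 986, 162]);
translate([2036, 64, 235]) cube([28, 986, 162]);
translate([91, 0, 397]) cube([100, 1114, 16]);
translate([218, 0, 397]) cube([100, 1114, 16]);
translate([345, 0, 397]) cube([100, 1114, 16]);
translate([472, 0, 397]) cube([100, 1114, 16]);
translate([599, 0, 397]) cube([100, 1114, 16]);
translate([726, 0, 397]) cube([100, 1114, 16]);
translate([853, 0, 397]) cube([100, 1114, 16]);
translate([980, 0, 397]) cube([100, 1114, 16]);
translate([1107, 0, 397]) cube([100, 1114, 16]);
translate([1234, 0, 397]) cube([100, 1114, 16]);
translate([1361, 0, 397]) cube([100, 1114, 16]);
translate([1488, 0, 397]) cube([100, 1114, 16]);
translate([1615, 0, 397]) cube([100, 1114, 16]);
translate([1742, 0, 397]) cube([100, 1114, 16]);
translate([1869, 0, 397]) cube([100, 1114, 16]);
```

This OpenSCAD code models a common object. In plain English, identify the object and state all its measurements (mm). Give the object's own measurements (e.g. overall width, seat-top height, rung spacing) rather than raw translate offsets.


A bed frame 2064 mm long (x) by 1114 mm wide (y). Four 64×64 mm corner posts, 520 mm tall, at the corners of the footprint. Four rails of 28 mm thickness and 162 mm height run between adjacent posts with their undersides at z = 235 mm, their outer faces flush with the outside of the frame (the two x-running rails run between the posts' inner faces; the two y-running rails run between the posts' inner faces). 15 slats, each 100 mm wide (x) and 16 mm thick, lie across the top of the two x-running rails, running the full 1114 mm width of the frame in y; along x they sit between the end posts with a 27 mm gap after the −x posts and between neighbouring slats, leaving 31 mm before the +x posts.


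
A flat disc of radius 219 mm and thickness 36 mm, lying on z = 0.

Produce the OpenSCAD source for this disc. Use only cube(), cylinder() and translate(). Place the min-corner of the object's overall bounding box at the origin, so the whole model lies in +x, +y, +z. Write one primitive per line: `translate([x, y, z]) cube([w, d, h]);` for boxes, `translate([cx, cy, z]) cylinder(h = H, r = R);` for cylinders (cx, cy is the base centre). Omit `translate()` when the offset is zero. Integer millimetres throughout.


translate([219, 219, 0]) cylinder(h = 36, r = 219);


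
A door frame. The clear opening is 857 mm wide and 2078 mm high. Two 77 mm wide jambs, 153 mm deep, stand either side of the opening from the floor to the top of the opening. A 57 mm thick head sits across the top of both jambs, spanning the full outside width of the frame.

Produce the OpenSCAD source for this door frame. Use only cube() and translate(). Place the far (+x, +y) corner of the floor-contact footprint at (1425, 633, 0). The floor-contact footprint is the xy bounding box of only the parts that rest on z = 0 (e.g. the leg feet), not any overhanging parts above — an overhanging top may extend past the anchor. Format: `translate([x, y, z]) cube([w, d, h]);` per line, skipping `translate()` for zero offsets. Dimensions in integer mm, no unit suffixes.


translate([414, 480, 0]) cube([77, 153, 2078]);
translate([1348, 480, 0]) cube([77, 153, 2078]);
translate([414, 480, 2078]) cube([1011, 153, 57]);


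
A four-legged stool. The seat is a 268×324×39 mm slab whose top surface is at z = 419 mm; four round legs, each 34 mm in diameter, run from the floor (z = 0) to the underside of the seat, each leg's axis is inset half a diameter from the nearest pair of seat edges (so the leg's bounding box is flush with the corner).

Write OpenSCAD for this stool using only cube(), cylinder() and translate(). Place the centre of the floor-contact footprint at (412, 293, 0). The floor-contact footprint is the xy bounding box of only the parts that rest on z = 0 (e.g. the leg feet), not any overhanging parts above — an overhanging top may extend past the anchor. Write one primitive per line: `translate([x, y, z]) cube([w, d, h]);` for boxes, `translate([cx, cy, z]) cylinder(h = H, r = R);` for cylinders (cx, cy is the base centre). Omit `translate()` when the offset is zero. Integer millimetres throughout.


// leg_h = 419 - 39 = 380
translate([278, 131, 380]) cube([268, 324, 39]);
translate([295, 148, 0]) cylinder(h = 380, r = 17);
translate([529, 148, 0]) cylinder(h = 380, r = 17);
translate([295, 438, 0]) cylinder(h = 380, r = 17);
translate([529, 438, 0]) cylinder(h = 380, r = 17);


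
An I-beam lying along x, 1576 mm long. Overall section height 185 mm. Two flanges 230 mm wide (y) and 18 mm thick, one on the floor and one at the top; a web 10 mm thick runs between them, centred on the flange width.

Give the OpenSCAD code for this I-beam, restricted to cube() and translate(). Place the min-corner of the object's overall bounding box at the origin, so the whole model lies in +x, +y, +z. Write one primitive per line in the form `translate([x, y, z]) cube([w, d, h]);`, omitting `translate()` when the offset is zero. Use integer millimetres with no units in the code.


cube([1576, 230, 18]);
translate([0, 110, 18]) cube([1576, 10, 149]);
translate([0, 0, 167]) cube([1576, 230, 18]);


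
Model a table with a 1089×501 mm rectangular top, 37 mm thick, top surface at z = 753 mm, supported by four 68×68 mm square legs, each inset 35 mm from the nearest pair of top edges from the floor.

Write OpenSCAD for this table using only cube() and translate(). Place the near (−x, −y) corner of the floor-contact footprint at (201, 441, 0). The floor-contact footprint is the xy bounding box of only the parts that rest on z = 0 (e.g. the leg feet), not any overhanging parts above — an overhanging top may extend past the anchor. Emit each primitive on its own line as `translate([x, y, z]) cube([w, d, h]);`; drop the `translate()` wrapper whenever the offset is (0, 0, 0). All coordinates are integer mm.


// leg_h = 753 - 37 = 716
translate([166, 406, 716]) cube([1089, 501, 37]);
translate([201, 441, 0]) cube([68, 68, 716]);
translate([1152, 441, 0]) cube([68, 68, 716]);
translate([201, 804, 0]) cube([68, 68, 716]);
translate([1152, 804, 0]) cube([68, 68, 716]);


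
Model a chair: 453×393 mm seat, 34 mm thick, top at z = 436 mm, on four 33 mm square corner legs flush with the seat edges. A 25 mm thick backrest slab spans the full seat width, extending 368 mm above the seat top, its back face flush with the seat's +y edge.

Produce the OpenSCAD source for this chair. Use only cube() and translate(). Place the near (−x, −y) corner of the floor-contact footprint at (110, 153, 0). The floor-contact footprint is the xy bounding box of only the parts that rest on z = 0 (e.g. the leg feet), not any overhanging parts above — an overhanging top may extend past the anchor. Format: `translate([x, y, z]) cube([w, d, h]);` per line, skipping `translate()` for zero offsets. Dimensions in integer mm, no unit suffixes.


translate([110, 153, 402]) cube([453, 393, 34]);
translate([110, 153, 0]) cube([33, 33, 402]);
translate([530, 153, 0]) cube([33, 33, 402]);
translate([110, 513, 0]) cube([33, 33, 402]);
translate([530, 513, 0]) cube([33, 33, 402]);
translate([110, 521, 436]) cube([453, 25, 368]);


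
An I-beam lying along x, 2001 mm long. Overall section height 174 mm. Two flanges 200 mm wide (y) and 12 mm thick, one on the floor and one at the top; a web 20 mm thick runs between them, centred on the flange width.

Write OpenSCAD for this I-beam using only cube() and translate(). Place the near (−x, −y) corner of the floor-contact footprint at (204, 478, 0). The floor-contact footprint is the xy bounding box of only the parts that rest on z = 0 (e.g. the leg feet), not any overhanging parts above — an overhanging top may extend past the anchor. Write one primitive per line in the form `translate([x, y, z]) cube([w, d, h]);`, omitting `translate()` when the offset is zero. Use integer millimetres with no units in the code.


translate([204, 478, 0]) cube([2001, 200, 12]);
translate([204, 568, 12]) cube([2001, 20, 150]);
translate([204, 478, 162]) cube([2001, 200, 12]);


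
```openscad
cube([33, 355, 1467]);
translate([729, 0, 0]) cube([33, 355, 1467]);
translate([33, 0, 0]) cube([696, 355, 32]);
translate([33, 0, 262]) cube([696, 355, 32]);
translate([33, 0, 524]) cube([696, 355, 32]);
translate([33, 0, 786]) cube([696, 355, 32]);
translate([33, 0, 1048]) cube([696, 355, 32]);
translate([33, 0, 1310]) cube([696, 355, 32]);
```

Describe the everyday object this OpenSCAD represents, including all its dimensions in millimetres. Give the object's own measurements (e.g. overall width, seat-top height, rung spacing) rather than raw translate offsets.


An open bookshelf. Two side panels, each 33 mm thick, 355 mm deep and 1467 mm tall, stand 762 mm apart (outside-to-outside). Between them sit 6 shelves, each 32 mm thick and 355 mm deep, spanning the full gap between the sides. The bottom shelf rests on the floor (its underside at z = 0) and the clear gap between one shelf's top and the next shelf's underside is 230 mm.


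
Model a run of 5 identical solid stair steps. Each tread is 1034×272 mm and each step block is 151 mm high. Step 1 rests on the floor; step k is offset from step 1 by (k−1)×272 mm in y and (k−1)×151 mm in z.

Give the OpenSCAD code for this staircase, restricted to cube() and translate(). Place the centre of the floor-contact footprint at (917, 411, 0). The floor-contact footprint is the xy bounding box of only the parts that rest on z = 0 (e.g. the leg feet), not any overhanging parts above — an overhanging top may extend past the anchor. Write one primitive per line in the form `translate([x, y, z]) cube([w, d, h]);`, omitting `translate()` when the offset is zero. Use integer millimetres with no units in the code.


translate([400, 275, 0]) cube([1034, 272, 151]);
translate([400, 547, 151]) cube([1034, 272, 151]);
translate([400, 819, 302]) cube([1034, 272, 151]);
translate([400, 1091, 453]) cube([1034, 272, 151]);
translate([400, 1363, 604]) cube([1034, 272, 151]);


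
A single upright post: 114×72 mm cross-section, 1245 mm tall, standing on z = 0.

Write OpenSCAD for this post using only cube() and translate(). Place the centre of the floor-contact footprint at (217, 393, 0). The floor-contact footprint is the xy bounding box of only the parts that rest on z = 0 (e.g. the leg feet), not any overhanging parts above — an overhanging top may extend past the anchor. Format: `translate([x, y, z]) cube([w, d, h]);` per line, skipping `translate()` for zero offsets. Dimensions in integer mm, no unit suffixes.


translate([160, 357, 0]) cube([114, 72, 1245]);


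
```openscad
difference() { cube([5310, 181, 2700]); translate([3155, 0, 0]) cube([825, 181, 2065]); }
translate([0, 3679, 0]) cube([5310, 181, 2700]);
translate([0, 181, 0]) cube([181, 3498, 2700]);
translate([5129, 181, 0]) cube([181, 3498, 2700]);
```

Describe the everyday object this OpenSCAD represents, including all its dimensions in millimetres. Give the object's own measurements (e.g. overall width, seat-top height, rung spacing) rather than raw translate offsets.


A single room: four walls, each 2700 mm tall and 181 mm thick, enclosing an outside footprint 5310×3860 mm (x × y), no floor or roof. The front and back walls (−y and +y sides) run the full x-width; the side walls fit between their inner faces. A door opening 825 mm wide and 2065 mm tall is cut through the front wall from the floor up, its −x edge 3155 mm from the wall's −x end.


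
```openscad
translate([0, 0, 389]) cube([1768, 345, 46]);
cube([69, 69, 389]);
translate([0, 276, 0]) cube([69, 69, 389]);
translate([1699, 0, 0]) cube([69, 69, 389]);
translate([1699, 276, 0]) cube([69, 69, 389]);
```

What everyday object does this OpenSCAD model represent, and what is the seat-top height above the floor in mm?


A bench. The seat-top height is 435 mm.

A long slab on four corner posts — a bench. The slab sits at z = 389 with thickness 46, so the top is 389 + 46 = 435 mm.


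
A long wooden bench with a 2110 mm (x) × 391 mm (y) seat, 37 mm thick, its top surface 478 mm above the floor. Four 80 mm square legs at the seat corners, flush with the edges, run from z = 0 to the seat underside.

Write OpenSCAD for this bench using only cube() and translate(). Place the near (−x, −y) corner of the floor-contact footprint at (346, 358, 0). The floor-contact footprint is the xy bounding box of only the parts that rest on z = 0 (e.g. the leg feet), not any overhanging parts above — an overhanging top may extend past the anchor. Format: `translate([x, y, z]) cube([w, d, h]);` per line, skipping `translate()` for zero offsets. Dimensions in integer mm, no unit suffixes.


// leg_h = 478 − 37 = 441
translate([346, 358, 441]) cube([2110, 391, 37]);
translate([346, 358, 0]) cube([80, 80, 441]);
translate([346, 669, 0]) cube([80, 80, 441]);
translate([2376, 358, 0]) cube([80, 80, 441]);
translate([2376, 669, 0]) cube([80, 80, 441]);


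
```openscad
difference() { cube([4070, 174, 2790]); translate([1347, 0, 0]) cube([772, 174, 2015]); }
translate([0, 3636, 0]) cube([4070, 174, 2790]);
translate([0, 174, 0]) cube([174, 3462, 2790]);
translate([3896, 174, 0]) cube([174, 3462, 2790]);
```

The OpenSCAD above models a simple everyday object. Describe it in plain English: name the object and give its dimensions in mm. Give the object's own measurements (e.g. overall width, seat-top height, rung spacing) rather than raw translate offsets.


A single room: four walls, each 2790 mm tall and 174 mm thick, enclosing an outside footprint 4070×3810 mm (x × y), no floor or roof. The front and back walls (−y and +y sides) run the full x-width; the side walls fit between their inner faces. A door opening 772 mm wide and 2015 mm tall is cut through the front wall from the floor up, its −x edge 1347 mm from the wall's −x end.


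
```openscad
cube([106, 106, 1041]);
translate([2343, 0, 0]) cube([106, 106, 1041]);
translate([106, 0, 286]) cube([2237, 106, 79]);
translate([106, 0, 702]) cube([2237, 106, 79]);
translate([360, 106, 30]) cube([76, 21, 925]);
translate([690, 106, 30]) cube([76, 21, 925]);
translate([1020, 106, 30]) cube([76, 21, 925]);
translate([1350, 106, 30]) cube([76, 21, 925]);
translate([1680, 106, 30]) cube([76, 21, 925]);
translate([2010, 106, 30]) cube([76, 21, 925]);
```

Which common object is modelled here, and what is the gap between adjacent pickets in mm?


A fence section. The picket gap is 254 mm.

Two posts, two rails, 6 pickets — a fence section. Span 2237 mm holds 6 pickets of 76 mm with 7 equal gaps: ⌊(2237 − 6·76) / 7⌋ = 254 mm.


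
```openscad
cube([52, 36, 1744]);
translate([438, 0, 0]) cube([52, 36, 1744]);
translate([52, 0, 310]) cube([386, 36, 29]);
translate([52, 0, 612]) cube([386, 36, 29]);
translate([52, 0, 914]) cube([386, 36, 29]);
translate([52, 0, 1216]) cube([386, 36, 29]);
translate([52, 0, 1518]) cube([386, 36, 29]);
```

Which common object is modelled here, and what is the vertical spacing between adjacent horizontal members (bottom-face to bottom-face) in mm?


A ladder. The rung spacing is 302 mm.

Two tall 52×36 posts with 5 short bars between them — a ladder. Adjacent rungs sit at z = 310 and z = 612, so the spacing is 612 − 310 = 302 mm.


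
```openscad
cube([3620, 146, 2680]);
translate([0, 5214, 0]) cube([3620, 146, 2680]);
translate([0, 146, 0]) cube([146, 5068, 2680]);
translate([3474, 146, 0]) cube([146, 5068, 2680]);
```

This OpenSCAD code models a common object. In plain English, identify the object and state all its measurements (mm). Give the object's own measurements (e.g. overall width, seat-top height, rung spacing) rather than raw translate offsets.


The wall frame of a small rectangular building: four walls, each 2680 mm tall and 146 mm thick, enclosing a footprint 3620 mm (x) by 5360 mm (y) outside-to-outside, with no floor or roof. The front and back walls (the −y and +y sides) span the full width; the two side walls fit between them.


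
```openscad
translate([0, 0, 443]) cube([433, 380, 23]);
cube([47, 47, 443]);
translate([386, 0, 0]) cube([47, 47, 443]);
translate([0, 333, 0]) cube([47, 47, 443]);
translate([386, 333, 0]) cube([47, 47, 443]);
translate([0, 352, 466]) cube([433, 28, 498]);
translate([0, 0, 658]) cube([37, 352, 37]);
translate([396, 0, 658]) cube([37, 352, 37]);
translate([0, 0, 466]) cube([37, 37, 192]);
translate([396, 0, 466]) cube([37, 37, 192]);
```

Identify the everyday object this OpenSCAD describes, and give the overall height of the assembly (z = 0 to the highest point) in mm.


A chair. The overall height is 964 mm.

A slab on four corner posts with a tall panel at the back — a chair. The seat slab sits at z = 443 with thickness 23, and the 498 mm backrest starts at the seat top, so the overall height is 443 + 23 + 498 = 964 mm.


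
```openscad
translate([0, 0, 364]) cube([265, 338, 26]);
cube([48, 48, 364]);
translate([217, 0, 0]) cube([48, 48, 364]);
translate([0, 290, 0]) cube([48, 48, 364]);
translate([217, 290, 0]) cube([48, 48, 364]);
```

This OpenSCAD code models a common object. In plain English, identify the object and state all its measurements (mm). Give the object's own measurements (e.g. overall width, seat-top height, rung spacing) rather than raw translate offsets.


A simple wooden stool: a rectangular seat 265 mm (x) by 338 mm (y), 26 mm thick, top face at z = 390 mm, on four square legs, each 48×48 mm in cross-section. The legs rest on z = 0, each flush with a corner of the seat.


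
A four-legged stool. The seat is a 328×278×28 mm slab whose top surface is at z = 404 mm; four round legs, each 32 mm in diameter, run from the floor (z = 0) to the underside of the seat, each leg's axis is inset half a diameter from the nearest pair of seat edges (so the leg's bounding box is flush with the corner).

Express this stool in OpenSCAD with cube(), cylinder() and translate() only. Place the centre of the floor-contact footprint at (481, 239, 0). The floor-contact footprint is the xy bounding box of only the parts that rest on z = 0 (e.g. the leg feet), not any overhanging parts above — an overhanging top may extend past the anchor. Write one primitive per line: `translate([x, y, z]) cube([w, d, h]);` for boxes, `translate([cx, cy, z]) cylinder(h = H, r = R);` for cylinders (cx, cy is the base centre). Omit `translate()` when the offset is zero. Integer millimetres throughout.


translate([317, 100, 376]) cube([328, 278, 28]);
translate([333, 116, 0]) cylinder(h = 376, r = 16);
translate([629, 116, 0]) cylinder(h = 376, r = 16);
translate([333, 362, 0]) cylinder(h = 376, r = 16);
translate([629, 362, 0]) cylinder(h = 376, r = 16);


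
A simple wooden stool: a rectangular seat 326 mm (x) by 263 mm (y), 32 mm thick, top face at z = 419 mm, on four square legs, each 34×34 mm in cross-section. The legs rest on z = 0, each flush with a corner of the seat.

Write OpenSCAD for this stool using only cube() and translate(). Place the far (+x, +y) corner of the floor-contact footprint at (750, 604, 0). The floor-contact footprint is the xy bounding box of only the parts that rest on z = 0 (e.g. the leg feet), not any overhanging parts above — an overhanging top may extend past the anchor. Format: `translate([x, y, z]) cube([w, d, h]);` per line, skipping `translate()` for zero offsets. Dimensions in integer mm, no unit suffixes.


translate([424, 341, 387]) cube([326, 263, 32]);
translate([424, 341, 0]) cube([34, 34, 387]);
translate([716, 341, 0]) cube([34, 34, 387]);
translate([424, 570, 0]) cube([34, 34, 387]);
translate([716, 570, 0]) cube([34, 34, 387]);


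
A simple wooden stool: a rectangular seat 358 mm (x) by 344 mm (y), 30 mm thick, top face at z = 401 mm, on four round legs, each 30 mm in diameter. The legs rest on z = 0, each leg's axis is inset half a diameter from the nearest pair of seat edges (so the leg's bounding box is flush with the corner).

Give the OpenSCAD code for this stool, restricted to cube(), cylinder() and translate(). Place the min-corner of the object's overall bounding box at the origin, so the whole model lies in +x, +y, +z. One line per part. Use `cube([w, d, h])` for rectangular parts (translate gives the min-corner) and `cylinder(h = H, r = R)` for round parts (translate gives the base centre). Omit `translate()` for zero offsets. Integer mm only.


translate([0, 0, 371]) cube([358, 344, 30]);
translate([15, 15, 0]) cylinder(h = 371, r = 15);
translate([343, 15, 0]) cylinder(h = 371, r = 15);
translate([15, 329, 0]) cylinder(h = 371, r = 15);
translate([343, 329, 0]) cylinder(h = 371, r = 15);


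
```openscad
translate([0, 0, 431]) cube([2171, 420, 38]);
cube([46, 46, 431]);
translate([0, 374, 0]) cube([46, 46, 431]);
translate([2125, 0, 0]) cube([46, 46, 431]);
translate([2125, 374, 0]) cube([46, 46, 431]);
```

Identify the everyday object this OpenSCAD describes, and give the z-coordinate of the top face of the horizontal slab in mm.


A bench. The seat-top height is 469 mm.

A long slab on four corner posts — a bench. The slab sits at z = 431 with thickness 38, so the top is 431 + 38 = 469 mm.


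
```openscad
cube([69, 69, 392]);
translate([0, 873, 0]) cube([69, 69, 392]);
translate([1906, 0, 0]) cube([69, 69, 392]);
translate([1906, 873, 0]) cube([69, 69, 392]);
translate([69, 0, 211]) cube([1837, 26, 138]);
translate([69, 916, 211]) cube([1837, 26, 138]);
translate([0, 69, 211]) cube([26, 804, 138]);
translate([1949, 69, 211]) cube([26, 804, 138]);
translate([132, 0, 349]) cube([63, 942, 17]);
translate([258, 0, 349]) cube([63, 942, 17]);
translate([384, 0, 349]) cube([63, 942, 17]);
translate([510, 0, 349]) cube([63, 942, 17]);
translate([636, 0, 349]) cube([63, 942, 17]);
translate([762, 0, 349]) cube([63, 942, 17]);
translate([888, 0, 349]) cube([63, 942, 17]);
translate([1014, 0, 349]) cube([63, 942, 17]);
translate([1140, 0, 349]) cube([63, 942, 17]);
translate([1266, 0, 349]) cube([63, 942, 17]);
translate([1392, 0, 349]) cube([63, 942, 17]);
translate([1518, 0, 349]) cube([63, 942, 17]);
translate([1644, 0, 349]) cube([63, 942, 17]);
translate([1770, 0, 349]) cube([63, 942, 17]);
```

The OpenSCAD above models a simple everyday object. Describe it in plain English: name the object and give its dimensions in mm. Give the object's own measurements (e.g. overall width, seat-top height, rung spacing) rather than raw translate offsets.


A bed frame 1975 mm long (x) by 942 mm wide (y). Four 69×69 mm corner posts, 392 mm tall, at the corners of the footprint. Four rails of 26 mm thickness and 138 mm height run between adjacent posts with their undersides at z = 211 mm, their outer faces flush with the outside of the frame (the two x-running rails run between the posts' inner faces; the two y-running rails run between the posts' inner faces). 14 slats, each 63 mm wide (x) and 17 mm thick, lie across the top of the two x-running rails, running the full 942 mm width of the frame in y; along x they sit between the end posts with a 63 mm gap after the −x posts and between neighbouring slats, leaving 73 mm before the +x posts.
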